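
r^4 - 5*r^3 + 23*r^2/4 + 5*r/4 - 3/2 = (r - 3)*(r - 2)*(r - 1/2)*(r + 1/2)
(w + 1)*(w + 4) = w^2 + 5*w + 4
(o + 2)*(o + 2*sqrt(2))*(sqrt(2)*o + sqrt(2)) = sqrt(2)*o^3 + 4*o^2 + 3*sqrt(2)*o^2 + 2*sqrt(2)*o + 12*o + 8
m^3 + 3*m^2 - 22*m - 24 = (m - 4)*(m + 1)*(m + 6)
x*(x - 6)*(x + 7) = x^3 + x^2 - 42*x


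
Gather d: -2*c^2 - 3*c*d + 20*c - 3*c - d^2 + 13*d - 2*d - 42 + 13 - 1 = -2*c^2 + 17*c - d^2 + d*(11 - 3*c) - 30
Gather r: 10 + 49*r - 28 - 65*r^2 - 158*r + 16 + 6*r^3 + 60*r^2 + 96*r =6*r^3 - 5*r^2 - 13*r - 2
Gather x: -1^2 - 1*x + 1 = -x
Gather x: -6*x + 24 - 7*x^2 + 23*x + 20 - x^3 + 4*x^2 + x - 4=-x^3 - 3*x^2 + 18*x + 40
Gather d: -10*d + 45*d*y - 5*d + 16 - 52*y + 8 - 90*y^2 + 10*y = d*(45*y - 15) - 90*y^2 - 42*y + 24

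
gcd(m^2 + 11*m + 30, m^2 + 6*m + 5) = m + 5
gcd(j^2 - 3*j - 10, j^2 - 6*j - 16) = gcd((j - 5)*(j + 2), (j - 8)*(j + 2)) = j + 2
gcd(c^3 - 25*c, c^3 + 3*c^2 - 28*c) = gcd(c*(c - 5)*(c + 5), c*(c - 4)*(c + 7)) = c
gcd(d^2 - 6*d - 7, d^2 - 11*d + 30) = 1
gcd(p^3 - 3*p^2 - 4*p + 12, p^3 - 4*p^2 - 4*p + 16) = p^2 - 4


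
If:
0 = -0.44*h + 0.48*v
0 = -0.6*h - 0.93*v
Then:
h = 0.00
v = 0.00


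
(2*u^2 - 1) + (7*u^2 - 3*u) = 9*u^2 - 3*u - 1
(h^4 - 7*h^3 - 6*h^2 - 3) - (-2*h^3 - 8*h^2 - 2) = h^4 - 5*h^3 + 2*h^2 - 1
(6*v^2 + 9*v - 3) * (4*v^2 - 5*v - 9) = 24*v^4 + 6*v^3 - 111*v^2 - 66*v + 27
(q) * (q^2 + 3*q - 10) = q^3 + 3*q^2 - 10*q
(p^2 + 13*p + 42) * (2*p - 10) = 2*p^3 + 16*p^2 - 46*p - 420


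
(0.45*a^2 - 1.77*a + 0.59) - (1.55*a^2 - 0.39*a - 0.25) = -1.1*a^2 - 1.38*a + 0.84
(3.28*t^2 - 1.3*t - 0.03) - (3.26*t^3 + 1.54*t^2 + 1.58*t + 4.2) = -3.26*t^3 + 1.74*t^2 - 2.88*t - 4.23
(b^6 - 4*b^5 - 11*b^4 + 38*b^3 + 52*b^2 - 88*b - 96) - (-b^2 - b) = b^6 - 4*b^5 - 11*b^4 + 38*b^3 + 53*b^2 - 87*b - 96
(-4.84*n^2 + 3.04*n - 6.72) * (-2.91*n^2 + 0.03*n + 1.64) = 14.0844*n^4 - 8.9916*n^3 + 11.7088*n^2 + 4.784*n - 11.0208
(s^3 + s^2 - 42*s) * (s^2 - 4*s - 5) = s^5 - 3*s^4 - 51*s^3 + 163*s^2 + 210*s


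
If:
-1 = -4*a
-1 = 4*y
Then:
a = 1/4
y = -1/4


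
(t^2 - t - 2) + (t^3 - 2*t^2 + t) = t^3 - t^2 - 2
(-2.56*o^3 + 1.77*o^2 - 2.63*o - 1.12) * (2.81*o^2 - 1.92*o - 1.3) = -7.1936*o^5 + 9.8889*o^4 - 7.4607*o^3 - 0.3986*o^2 + 5.5694*o + 1.456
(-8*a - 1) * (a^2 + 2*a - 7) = -8*a^3 - 17*a^2 + 54*a + 7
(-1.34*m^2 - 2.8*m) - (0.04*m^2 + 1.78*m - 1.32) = -1.38*m^2 - 4.58*m + 1.32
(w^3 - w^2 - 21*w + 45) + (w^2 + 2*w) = w^3 - 19*w + 45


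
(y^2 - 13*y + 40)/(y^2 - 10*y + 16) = (y - 5)/(y - 2)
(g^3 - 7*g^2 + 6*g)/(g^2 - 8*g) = (g^2 - 7*g + 6)/(g - 8)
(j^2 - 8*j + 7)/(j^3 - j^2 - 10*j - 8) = (-j^2 + 8*j - 7)/(-j^3 + j^2 + 10*j + 8)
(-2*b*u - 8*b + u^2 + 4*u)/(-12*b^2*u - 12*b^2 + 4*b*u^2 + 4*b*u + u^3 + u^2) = (u + 4)/(6*b*u + 6*b + u^2 + u)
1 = 1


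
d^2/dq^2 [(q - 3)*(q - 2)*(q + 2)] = 6*q - 6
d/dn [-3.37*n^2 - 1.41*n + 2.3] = -6.74*n - 1.41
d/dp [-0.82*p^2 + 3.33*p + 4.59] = 3.33 - 1.64*p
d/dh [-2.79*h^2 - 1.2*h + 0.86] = -5.58*h - 1.2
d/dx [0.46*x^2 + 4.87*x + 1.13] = 0.92*x + 4.87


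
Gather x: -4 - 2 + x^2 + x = x^2 + x - 6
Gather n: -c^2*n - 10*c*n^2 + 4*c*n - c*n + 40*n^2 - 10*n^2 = n^2*(30 - 10*c) + n*(-c^2 + 3*c)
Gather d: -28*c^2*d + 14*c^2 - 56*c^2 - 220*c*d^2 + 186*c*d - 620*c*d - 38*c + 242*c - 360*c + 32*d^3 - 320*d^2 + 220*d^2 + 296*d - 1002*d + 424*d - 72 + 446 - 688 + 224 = -42*c^2 - 156*c + 32*d^3 + d^2*(-220*c - 100) + d*(-28*c^2 - 434*c - 282) - 90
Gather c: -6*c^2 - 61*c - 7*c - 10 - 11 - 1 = -6*c^2 - 68*c - 22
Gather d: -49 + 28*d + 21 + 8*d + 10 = 36*d - 18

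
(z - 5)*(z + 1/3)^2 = z^3 - 13*z^2/3 - 29*z/9 - 5/9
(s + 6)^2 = s^2 + 12*s + 36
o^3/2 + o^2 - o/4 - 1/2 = (o/2 + 1)*(o - sqrt(2)/2)*(o + sqrt(2)/2)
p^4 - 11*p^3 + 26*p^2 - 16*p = p*(p - 8)*(p - 2)*(p - 1)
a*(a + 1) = a^2 + a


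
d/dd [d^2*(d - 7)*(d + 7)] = 4*d^3 - 98*d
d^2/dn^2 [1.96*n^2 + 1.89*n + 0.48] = 3.92000000000000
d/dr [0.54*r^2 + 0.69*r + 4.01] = 1.08*r + 0.69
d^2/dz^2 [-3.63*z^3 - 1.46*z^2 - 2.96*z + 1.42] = -21.78*z - 2.92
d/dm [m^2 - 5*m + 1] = 2*m - 5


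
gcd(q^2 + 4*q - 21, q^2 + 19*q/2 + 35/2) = q + 7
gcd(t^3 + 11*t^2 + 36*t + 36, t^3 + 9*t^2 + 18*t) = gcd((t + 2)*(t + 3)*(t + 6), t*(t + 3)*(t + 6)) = t^2 + 9*t + 18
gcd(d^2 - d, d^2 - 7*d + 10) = 1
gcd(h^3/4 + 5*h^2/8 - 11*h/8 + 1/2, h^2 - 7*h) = 1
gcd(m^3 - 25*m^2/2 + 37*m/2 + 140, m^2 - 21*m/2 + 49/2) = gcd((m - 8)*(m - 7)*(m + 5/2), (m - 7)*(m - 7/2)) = m - 7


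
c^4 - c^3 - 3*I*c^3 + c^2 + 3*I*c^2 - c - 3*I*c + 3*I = (c - 1)*(c - 3*I)*(c - I)*(c + I)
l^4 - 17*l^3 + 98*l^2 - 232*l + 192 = (l - 8)*(l - 4)*(l - 3)*(l - 2)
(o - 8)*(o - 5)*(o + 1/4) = o^3 - 51*o^2/4 + 147*o/4 + 10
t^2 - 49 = (t - 7)*(t + 7)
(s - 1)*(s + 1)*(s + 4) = s^3 + 4*s^2 - s - 4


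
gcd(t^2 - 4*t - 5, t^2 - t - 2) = t + 1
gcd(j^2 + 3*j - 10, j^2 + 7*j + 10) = j + 5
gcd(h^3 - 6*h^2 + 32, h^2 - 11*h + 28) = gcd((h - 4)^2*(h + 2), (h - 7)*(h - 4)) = h - 4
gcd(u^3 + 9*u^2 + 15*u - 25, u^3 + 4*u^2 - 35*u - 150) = u^2 + 10*u + 25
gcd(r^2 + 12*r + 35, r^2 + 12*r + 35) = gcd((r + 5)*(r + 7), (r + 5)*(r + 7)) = r^2 + 12*r + 35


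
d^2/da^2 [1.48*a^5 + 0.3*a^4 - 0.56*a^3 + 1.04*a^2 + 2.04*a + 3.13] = 29.6*a^3 + 3.6*a^2 - 3.36*a + 2.08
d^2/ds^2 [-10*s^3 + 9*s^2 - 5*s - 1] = 18 - 60*s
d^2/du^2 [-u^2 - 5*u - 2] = -2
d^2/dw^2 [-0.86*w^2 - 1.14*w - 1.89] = -1.72000000000000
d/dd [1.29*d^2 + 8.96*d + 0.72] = 2.58*d + 8.96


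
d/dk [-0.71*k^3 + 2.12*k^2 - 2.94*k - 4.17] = -2.13*k^2 + 4.24*k - 2.94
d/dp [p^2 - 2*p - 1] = 2*p - 2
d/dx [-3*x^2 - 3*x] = -6*x - 3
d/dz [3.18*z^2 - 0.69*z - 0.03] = 6.36*z - 0.69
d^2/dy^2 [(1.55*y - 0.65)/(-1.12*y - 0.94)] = (4.44089209850063e-16*y + 4.8944)/(1.12*y + 0.94)^3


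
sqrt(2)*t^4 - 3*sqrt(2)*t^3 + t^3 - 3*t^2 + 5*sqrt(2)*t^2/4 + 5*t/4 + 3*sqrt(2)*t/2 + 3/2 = (t - 2)*(t - 3/2)*(t + sqrt(2)/2)*(sqrt(2)*t + sqrt(2)/2)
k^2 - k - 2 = (k - 2)*(k + 1)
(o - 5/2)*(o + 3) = o^2 + o/2 - 15/2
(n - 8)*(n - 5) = n^2 - 13*n + 40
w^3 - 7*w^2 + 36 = (w - 6)*(w - 3)*(w + 2)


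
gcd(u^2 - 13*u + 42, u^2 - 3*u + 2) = 1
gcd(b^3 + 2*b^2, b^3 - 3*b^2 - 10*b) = b^2 + 2*b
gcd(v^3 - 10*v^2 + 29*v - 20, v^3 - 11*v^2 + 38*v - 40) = v^2 - 9*v + 20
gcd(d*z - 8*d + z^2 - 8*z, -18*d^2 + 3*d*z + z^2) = 1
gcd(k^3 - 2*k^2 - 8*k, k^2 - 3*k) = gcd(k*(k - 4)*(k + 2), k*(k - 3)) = k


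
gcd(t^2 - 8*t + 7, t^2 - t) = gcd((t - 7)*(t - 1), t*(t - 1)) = t - 1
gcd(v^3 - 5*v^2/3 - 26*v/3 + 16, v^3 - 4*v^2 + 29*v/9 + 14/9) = v - 2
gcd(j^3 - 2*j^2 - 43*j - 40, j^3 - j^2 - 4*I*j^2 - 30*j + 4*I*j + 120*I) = j + 5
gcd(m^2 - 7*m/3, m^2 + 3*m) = m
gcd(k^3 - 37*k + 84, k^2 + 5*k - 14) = k + 7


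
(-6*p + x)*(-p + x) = 6*p^2 - 7*p*x + x^2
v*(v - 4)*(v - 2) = v^3 - 6*v^2 + 8*v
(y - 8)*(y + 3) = y^2 - 5*y - 24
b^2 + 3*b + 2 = (b + 1)*(b + 2)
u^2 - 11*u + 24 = (u - 8)*(u - 3)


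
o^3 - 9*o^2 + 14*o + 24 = (o - 6)*(o - 4)*(o + 1)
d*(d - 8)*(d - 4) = d^3 - 12*d^2 + 32*d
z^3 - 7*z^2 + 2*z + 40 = (z - 5)*(z - 4)*(z + 2)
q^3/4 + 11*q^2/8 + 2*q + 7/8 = (q/4 + 1/4)*(q + 1)*(q + 7/2)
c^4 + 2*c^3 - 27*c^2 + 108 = (c - 3)^2*(c + 2)*(c + 6)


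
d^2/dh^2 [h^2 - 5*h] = 2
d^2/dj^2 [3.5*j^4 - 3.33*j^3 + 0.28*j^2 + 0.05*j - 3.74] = 42.0*j^2 - 19.98*j + 0.56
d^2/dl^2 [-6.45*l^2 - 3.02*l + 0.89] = -12.9000000000000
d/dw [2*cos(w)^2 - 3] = -2*sin(2*w)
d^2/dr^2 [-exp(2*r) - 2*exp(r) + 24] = (-4*exp(r) - 2)*exp(r)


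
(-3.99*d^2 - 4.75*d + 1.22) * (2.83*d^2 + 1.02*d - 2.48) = -11.2917*d^4 - 17.5123*d^3 + 8.5028*d^2 + 13.0244*d - 3.0256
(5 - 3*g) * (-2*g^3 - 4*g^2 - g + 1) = 6*g^4 + 2*g^3 - 17*g^2 - 8*g + 5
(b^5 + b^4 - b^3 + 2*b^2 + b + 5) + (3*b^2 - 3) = b^5 + b^4 - b^3 + 5*b^2 + b + 2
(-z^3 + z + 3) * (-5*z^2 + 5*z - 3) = 5*z^5 - 5*z^4 - 2*z^3 - 10*z^2 + 12*z - 9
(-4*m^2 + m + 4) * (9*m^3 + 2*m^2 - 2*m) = -36*m^5 + m^4 + 46*m^3 + 6*m^2 - 8*m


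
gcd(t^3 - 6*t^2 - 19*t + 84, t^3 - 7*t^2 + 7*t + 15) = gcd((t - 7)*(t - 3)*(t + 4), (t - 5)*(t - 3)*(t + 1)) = t - 3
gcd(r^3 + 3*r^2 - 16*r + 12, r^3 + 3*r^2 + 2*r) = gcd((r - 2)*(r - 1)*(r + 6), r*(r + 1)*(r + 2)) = 1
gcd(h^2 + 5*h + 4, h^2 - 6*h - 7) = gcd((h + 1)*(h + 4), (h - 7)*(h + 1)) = h + 1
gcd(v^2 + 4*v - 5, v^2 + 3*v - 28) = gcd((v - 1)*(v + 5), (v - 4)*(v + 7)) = 1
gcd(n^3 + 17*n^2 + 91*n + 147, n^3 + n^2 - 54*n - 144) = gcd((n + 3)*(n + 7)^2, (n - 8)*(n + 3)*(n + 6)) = n + 3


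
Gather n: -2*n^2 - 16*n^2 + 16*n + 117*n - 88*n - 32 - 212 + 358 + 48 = -18*n^2 + 45*n + 162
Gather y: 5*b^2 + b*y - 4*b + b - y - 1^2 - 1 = 5*b^2 - 3*b + y*(b - 1) - 2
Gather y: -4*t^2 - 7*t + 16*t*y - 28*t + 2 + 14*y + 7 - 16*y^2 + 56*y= -4*t^2 - 35*t - 16*y^2 + y*(16*t + 70) + 9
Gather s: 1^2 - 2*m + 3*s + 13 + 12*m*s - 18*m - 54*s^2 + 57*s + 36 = -20*m - 54*s^2 + s*(12*m + 60) + 50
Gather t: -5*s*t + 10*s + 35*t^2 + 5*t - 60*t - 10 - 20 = 10*s + 35*t^2 + t*(-5*s - 55) - 30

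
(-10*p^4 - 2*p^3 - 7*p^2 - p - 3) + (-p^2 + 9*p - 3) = -10*p^4 - 2*p^3 - 8*p^2 + 8*p - 6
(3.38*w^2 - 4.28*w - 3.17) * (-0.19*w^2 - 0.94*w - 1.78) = -0.6422*w^4 - 2.364*w^3 - 1.3909*w^2 + 10.5982*w + 5.6426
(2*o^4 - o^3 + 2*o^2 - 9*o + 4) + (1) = 2*o^4 - o^3 + 2*o^2 - 9*o + 5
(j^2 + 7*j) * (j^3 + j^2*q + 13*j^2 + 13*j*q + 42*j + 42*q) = j^5 + j^4*q + 20*j^4 + 20*j^3*q + 133*j^3 + 133*j^2*q + 294*j^2 + 294*j*q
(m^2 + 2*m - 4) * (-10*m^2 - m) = -10*m^4 - 21*m^3 + 38*m^2 + 4*m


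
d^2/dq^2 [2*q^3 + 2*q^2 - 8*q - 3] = 12*q + 4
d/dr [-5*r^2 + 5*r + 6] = 5 - 10*r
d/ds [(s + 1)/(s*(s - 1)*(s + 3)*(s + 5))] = (-3*s^4 - 18*s^3 - 28*s^2 - 14*s + 15)/(s^2*(s^6 + 14*s^5 + 63*s^4 + 68*s^3 - 161*s^2 - 210*s + 225))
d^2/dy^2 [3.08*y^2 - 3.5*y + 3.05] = 6.16000000000000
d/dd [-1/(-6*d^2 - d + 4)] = (-12*d - 1)/(6*d^2 + d - 4)^2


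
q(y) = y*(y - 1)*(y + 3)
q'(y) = y*(y - 1) + y*(y + 3) + (y - 1)*(y + 3) = 3*y^2 + 4*y - 3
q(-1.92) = 6.05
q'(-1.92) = 0.38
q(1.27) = 1.46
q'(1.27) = 6.92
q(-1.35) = 5.23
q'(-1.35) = -2.93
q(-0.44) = 1.62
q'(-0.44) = -4.18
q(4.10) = 90.24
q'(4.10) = 63.83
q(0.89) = -0.38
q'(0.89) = 2.94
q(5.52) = 212.58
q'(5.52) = 110.49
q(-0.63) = 2.43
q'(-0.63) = -4.33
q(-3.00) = 0.00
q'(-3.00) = 12.00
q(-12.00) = -1404.00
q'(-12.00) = 381.00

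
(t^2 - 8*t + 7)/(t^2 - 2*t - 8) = (-t^2 + 8*t - 7)/(-t^2 + 2*t + 8)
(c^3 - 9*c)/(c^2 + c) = (c^2 - 9)/(c + 1)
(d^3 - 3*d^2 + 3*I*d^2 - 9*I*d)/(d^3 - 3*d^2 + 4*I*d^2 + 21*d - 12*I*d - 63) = d*(d + 3*I)/(d^2 + 4*I*d + 21)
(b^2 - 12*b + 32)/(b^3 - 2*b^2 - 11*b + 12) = (b - 8)/(b^2 + 2*b - 3)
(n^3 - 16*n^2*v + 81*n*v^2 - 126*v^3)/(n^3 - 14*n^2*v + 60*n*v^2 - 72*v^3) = (n^2 - 10*n*v + 21*v^2)/(n^2 - 8*n*v + 12*v^2)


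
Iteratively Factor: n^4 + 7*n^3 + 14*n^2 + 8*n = (n + 1)*(n^3 + 6*n^2 + 8*n) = (n + 1)*(n + 2)*(n^2 + 4*n) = (n + 1)*(n + 2)*(n + 4)*(n)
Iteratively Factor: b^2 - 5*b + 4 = (b - 1)*(b - 4)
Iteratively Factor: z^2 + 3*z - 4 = (z + 4)*(z - 1)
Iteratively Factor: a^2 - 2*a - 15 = (a - 5)*(a + 3)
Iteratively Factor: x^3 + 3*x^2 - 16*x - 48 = (x - 4)*(x^2 + 7*x + 12) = (x - 4)*(x + 3)*(x + 4)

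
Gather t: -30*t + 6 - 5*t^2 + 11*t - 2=-5*t^2 - 19*t + 4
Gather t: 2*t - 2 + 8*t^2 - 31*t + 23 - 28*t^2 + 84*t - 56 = -20*t^2 + 55*t - 35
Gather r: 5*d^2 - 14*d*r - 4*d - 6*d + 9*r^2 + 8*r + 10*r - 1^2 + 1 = 5*d^2 - 10*d + 9*r^2 + r*(18 - 14*d)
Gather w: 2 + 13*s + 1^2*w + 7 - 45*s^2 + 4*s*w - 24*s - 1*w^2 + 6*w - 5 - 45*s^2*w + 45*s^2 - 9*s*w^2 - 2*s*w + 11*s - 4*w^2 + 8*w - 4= w^2*(-9*s - 5) + w*(-45*s^2 + 2*s + 15)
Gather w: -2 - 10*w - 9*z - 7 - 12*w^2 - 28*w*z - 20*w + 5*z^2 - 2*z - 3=-12*w^2 + w*(-28*z - 30) + 5*z^2 - 11*z - 12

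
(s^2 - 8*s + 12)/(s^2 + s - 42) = (s - 2)/(s + 7)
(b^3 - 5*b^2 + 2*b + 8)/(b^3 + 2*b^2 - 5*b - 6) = (b - 4)/(b + 3)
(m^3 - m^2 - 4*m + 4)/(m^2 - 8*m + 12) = (m^2 + m - 2)/(m - 6)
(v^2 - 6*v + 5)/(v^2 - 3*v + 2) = (v - 5)/(v - 2)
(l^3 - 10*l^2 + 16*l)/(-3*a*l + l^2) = (-l^2 + 10*l - 16)/(3*a - l)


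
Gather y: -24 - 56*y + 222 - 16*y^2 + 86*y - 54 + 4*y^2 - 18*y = -12*y^2 + 12*y + 144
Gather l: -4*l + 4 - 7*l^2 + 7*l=-7*l^2 + 3*l + 4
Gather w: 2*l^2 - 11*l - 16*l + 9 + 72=2*l^2 - 27*l + 81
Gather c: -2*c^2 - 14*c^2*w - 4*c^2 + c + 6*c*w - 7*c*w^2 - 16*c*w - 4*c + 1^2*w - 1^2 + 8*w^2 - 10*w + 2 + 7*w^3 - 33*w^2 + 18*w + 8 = c^2*(-14*w - 6) + c*(-7*w^2 - 10*w - 3) + 7*w^3 - 25*w^2 + 9*w + 9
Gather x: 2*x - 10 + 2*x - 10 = 4*x - 20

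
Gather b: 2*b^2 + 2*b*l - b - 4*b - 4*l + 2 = 2*b^2 + b*(2*l - 5) - 4*l + 2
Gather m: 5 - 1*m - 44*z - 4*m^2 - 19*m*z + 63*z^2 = -4*m^2 + m*(-19*z - 1) + 63*z^2 - 44*z + 5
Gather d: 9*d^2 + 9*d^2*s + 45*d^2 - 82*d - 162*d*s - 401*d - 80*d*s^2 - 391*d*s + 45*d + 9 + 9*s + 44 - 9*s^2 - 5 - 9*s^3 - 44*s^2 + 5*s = d^2*(9*s + 54) + d*(-80*s^2 - 553*s - 438) - 9*s^3 - 53*s^2 + 14*s + 48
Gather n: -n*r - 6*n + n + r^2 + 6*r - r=n*(-r - 5) + r^2 + 5*r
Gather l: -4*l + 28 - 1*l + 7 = 35 - 5*l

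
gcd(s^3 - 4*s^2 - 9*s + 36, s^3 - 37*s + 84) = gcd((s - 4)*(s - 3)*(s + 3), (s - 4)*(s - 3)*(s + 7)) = s^2 - 7*s + 12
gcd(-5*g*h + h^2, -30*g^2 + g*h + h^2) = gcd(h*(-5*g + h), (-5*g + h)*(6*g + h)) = 5*g - h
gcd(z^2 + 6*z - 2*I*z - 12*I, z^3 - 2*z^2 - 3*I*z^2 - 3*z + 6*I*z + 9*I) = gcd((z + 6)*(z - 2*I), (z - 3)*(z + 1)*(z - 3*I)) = 1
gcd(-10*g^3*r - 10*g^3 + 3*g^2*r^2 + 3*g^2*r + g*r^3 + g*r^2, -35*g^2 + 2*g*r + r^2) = 1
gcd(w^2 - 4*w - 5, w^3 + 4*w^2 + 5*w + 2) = w + 1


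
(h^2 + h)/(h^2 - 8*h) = (h + 1)/(h - 8)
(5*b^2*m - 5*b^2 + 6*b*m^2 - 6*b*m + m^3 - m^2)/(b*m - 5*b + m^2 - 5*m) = (5*b*m - 5*b + m^2 - m)/(m - 5)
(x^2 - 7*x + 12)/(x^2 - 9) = (x - 4)/(x + 3)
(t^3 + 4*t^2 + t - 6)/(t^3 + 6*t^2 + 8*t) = (t^2 + 2*t - 3)/(t*(t + 4))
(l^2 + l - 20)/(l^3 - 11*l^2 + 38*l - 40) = (l + 5)/(l^2 - 7*l + 10)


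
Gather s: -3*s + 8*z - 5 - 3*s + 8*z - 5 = -6*s + 16*z - 10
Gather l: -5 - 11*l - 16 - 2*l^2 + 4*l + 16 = -2*l^2 - 7*l - 5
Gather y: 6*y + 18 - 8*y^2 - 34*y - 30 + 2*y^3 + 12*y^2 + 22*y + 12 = 2*y^3 + 4*y^2 - 6*y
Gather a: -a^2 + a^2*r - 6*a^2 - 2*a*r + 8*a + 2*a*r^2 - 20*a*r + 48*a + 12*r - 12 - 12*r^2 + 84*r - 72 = a^2*(r - 7) + a*(2*r^2 - 22*r + 56) - 12*r^2 + 96*r - 84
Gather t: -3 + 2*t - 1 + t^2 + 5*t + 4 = t^2 + 7*t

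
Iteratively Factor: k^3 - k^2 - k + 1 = (k + 1)*(k^2 - 2*k + 1) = (k - 1)*(k + 1)*(k - 1)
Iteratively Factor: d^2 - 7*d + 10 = (d - 5)*(d - 2)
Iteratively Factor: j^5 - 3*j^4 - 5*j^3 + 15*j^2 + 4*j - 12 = (j - 1)*(j^4 - 2*j^3 - 7*j^2 + 8*j + 12) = (j - 1)*(j + 1)*(j^3 - 3*j^2 - 4*j + 12) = (j - 2)*(j - 1)*(j + 1)*(j^2 - j - 6) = (j - 2)*(j - 1)*(j + 1)*(j + 2)*(j - 3)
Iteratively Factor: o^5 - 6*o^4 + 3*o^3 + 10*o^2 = (o)*(o^4 - 6*o^3 + 3*o^2 + 10*o) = o^2*(o^3 - 6*o^2 + 3*o + 10) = o^2*(o + 1)*(o^2 - 7*o + 10) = o^2*(o - 2)*(o + 1)*(o - 5)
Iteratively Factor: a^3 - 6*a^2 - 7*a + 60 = (a - 5)*(a^2 - a - 12) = (a - 5)*(a - 4)*(a + 3)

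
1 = 1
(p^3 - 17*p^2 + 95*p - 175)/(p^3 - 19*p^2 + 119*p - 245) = (p - 5)/(p - 7)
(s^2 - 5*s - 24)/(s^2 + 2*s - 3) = (s - 8)/(s - 1)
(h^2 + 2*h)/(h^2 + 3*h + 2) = h/(h + 1)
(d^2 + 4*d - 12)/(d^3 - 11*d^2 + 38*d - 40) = (d + 6)/(d^2 - 9*d + 20)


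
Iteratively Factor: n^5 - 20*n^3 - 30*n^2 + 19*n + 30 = (n + 3)*(n^4 - 3*n^3 - 11*n^2 + 3*n + 10) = (n + 2)*(n + 3)*(n^3 - 5*n^2 - n + 5) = (n - 1)*(n + 2)*(n + 3)*(n^2 - 4*n - 5) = (n - 5)*(n - 1)*(n + 2)*(n + 3)*(n + 1)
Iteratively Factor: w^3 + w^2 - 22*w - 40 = (w - 5)*(w^2 + 6*w + 8) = (w - 5)*(w + 4)*(w + 2)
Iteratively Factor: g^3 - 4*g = (g)*(g^2 - 4) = g*(g + 2)*(g - 2)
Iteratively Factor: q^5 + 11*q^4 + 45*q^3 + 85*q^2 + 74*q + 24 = (q + 2)*(q^4 + 9*q^3 + 27*q^2 + 31*q + 12) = (q + 2)*(q + 4)*(q^3 + 5*q^2 + 7*q + 3) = (q + 2)*(q + 3)*(q + 4)*(q^2 + 2*q + 1) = (q + 1)*(q + 2)*(q + 3)*(q + 4)*(q + 1)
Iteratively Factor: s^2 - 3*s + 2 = (s - 1)*(s - 2)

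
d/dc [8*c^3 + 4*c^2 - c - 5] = 24*c^2 + 8*c - 1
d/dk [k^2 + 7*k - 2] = 2*k + 7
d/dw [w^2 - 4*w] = 2*w - 4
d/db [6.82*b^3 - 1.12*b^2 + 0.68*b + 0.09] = 20.46*b^2 - 2.24*b + 0.68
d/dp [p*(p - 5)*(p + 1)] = 3*p^2 - 8*p - 5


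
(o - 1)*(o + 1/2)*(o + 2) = o^3 + 3*o^2/2 - 3*o/2 - 1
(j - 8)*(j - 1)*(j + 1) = j^3 - 8*j^2 - j + 8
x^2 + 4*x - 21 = (x - 3)*(x + 7)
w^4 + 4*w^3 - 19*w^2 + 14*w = w*(w - 2)*(w - 1)*(w + 7)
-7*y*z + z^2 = z*(-7*y + z)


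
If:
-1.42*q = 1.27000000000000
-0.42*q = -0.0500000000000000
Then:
No Solution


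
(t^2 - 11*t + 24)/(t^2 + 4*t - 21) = (t - 8)/(t + 7)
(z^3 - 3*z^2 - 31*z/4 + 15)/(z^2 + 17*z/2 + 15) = (z^2 - 11*z/2 + 6)/(z + 6)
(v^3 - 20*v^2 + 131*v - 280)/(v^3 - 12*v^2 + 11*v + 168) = (v - 5)/(v + 3)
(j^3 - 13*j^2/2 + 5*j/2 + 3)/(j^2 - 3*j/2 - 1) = (j^2 - 7*j + 6)/(j - 2)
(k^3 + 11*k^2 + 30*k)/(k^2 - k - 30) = k*(k + 6)/(k - 6)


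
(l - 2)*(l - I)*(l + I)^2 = l^4 - 2*l^3 + I*l^3 + l^2 - 2*I*l^2 - 2*l + I*l - 2*I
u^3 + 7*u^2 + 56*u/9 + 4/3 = (u + 1/3)*(u + 2/3)*(u + 6)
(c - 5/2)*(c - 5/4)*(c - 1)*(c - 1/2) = c^4 - 21*c^3/4 + 37*c^2/4 - 105*c/16 + 25/16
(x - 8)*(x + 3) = x^2 - 5*x - 24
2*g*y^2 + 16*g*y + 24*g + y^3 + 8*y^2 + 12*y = (2*g + y)*(y + 2)*(y + 6)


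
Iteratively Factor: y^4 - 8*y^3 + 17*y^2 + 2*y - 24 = (y + 1)*(y^3 - 9*y^2 + 26*y - 24) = (y - 4)*(y + 1)*(y^2 - 5*y + 6) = (y - 4)*(y - 2)*(y + 1)*(y - 3)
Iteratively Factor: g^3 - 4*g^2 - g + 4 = (g - 4)*(g^2 - 1) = (g - 4)*(g + 1)*(g - 1)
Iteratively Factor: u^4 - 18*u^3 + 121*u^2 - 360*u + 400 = (u - 5)*(u^3 - 13*u^2 + 56*u - 80) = (u - 5)*(u - 4)*(u^2 - 9*u + 20) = (u - 5)*(u - 4)^2*(u - 5)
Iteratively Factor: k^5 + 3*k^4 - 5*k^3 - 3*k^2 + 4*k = (k + 4)*(k^4 - k^3 - k^2 + k) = (k - 1)*(k + 4)*(k^3 - k) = k*(k - 1)*(k + 4)*(k^2 - 1) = k*(k - 1)*(k + 1)*(k + 4)*(k - 1)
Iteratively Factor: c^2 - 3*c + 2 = (c - 2)*(c - 1)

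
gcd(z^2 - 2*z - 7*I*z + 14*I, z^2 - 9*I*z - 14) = z - 7*I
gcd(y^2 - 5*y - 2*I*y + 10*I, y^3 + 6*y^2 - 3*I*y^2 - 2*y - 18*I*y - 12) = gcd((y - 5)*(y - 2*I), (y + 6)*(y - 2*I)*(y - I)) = y - 2*I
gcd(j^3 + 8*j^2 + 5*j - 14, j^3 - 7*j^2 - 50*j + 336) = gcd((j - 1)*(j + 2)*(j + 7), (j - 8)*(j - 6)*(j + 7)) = j + 7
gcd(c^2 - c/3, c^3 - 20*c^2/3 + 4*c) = c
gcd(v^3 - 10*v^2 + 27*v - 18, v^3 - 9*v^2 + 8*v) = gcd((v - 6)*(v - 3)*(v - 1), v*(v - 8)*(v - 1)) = v - 1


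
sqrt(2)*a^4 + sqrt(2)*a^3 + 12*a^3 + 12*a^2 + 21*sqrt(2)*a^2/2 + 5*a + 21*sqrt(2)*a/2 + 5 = (a + sqrt(2)/2)^2*(a + 5*sqrt(2))*(sqrt(2)*a + sqrt(2))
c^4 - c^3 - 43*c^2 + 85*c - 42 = (c - 6)*(c - 1)^2*(c + 7)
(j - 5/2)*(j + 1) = j^2 - 3*j/2 - 5/2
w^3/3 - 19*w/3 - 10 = (w/3 + 1)*(w - 5)*(w + 2)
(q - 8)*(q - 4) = q^2 - 12*q + 32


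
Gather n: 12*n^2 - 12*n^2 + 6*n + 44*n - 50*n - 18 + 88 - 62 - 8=0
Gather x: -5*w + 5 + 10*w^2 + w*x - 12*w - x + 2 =10*w^2 - 17*w + x*(w - 1) + 7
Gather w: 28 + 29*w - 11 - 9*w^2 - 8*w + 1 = -9*w^2 + 21*w + 18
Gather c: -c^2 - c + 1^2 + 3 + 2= -c^2 - c + 6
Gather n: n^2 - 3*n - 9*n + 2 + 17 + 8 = n^2 - 12*n + 27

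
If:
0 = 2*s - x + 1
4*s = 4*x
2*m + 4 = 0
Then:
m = -2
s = -1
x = -1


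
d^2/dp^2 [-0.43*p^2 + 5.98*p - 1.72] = -0.860000000000000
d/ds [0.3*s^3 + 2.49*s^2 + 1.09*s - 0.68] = 0.9*s^2 + 4.98*s + 1.09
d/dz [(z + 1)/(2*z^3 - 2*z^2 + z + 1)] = 4*z*(-z^2 - z + 1)/(4*z^6 - 8*z^5 + 8*z^4 - 3*z^2 + 2*z + 1)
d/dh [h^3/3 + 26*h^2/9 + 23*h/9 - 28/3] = h^2 + 52*h/9 + 23/9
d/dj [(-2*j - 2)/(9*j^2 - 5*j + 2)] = 2*(9*j^2 + 18*j - 7)/(81*j^4 - 90*j^3 + 61*j^2 - 20*j + 4)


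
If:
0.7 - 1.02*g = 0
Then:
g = 0.69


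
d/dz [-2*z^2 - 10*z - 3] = -4*z - 10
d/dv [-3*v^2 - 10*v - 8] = -6*v - 10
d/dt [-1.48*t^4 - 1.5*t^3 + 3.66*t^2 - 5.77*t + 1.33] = -5.92*t^3 - 4.5*t^2 + 7.32*t - 5.77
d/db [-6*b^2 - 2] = -12*b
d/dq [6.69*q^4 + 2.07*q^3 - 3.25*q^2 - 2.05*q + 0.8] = 26.76*q^3 + 6.21*q^2 - 6.5*q - 2.05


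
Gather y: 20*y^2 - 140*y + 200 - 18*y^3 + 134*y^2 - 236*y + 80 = -18*y^3 + 154*y^2 - 376*y + 280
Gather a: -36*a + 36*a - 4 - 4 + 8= 0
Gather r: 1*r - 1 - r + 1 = 0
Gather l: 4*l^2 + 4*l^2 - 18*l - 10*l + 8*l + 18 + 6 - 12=8*l^2 - 20*l + 12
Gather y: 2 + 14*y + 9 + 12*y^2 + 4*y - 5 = 12*y^2 + 18*y + 6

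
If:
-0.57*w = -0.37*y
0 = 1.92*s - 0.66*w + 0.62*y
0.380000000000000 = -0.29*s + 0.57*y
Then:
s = -0.06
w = 0.41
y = 0.63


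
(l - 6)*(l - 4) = l^2 - 10*l + 24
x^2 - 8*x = x*(x - 8)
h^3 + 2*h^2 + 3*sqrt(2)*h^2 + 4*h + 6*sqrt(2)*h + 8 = (h + 2)*(h + sqrt(2))*(h + 2*sqrt(2))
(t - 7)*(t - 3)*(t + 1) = t^3 - 9*t^2 + 11*t + 21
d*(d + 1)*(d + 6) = d^3 + 7*d^2 + 6*d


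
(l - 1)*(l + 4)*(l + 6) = l^3 + 9*l^2 + 14*l - 24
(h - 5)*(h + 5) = h^2 - 25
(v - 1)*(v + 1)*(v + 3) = v^3 + 3*v^2 - v - 3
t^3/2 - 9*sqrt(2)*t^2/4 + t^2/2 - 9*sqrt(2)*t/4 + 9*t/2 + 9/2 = (t/2 + 1/2)*(t - 3*sqrt(2))*(t - 3*sqrt(2)/2)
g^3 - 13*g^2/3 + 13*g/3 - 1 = (g - 3)*(g - 1)*(g - 1/3)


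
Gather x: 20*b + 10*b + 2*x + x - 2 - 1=30*b + 3*x - 3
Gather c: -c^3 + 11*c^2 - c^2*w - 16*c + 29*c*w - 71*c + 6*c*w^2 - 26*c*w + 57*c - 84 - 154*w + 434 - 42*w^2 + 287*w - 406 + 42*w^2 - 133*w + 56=-c^3 + c^2*(11 - w) + c*(6*w^2 + 3*w - 30)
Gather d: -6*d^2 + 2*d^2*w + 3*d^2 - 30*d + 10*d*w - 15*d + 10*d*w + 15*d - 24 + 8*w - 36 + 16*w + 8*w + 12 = d^2*(2*w - 3) + d*(20*w - 30) + 32*w - 48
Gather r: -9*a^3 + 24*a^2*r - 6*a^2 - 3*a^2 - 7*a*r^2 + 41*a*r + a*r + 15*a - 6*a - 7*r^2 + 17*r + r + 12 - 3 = -9*a^3 - 9*a^2 + 9*a + r^2*(-7*a - 7) + r*(24*a^2 + 42*a + 18) + 9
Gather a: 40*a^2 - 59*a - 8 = 40*a^2 - 59*a - 8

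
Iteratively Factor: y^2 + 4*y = (y)*(y + 4)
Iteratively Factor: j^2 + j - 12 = (j - 3)*(j + 4)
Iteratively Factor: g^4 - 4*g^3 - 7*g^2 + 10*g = (g + 2)*(g^3 - 6*g^2 + 5*g) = (g - 1)*(g + 2)*(g^2 - 5*g) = (g - 5)*(g - 1)*(g + 2)*(g)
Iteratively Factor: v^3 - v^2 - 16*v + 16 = (v - 4)*(v^2 + 3*v - 4) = (v - 4)*(v + 4)*(v - 1)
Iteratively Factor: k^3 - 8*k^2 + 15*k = (k)*(k^2 - 8*k + 15) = k*(k - 5)*(k - 3)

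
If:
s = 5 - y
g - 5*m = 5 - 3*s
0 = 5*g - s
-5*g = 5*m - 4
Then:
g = 3/7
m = 13/35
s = 15/7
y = 20/7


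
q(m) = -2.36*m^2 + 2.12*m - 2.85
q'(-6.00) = 30.44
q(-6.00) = -100.53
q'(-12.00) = 58.76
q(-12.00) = -368.13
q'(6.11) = -26.72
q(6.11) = -78.00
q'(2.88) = -11.47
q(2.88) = -16.32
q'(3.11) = -12.56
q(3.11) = -19.08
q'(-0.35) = 3.77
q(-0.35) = -3.88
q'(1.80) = -6.38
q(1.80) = -6.68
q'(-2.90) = 15.81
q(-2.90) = -28.85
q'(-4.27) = 22.27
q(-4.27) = -54.93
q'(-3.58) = 19.02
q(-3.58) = -40.69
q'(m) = 2.12 - 4.72*m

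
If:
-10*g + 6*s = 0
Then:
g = 3*s/5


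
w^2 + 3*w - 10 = (w - 2)*(w + 5)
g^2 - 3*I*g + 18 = (g - 6*I)*(g + 3*I)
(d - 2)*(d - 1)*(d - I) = d^3 - 3*d^2 - I*d^2 + 2*d + 3*I*d - 2*I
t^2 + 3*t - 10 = (t - 2)*(t + 5)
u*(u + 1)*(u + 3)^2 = u^4 + 7*u^3 + 15*u^2 + 9*u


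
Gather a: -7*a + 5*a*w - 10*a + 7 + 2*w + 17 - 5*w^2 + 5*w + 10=a*(5*w - 17) - 5*w^2 + 7*w + 34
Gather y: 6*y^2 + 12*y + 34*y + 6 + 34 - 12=6*y^2 + 46*y + 28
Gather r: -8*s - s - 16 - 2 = -9*s - 18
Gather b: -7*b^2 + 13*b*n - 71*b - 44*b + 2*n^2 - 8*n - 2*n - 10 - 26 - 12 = -7*b^2 + b*(13*n - 115) + 2*n^2 - 10*n - 48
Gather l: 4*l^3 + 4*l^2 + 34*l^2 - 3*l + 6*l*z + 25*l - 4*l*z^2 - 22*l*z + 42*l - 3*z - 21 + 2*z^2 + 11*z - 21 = 4*l^3 + 38*l^2 + l*(-4*z^2 - 16*z + 64) + 2*z^2 + 8*z - 42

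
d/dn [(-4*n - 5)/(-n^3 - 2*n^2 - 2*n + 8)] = (4*n^3 + 8*n^2 + 8*n - (4*n + 5)*(3*n^2 + 4*n + 2) - 32)/(n^3 + 2*n^2 + 2*n - 8)^2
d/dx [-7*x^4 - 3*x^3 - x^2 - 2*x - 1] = -28*x^3 - 9*x^2 - 2*x - 2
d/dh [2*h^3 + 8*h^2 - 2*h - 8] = 6*h^2 + 16*h - 2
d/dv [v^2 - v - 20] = 2*v - 1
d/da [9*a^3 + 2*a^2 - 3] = a*(27*a + 4)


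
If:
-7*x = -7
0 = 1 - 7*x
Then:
No Solution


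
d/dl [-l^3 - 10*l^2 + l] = -3*l^2 - 20*l + 1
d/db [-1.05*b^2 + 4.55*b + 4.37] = 4.55 - 2.1*b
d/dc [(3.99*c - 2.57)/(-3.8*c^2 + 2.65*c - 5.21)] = (15.162*c^2 - 19.532*c - 13.9774)/(14.44*c^4 - 20.14*c^3 + 46.6185*c^2 - 27.613*c + 27.1441)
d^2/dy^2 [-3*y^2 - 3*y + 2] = -6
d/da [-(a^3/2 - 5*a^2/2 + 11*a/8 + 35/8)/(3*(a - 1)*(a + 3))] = (-4*a^4 - 16*a^3 + 87*a^2 - 50*a + 103)/(24*(a^4 + 4*a^3 - 2*a^2 - 12*a + 9))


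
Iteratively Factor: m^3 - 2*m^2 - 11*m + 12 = (m - 1)*(m^2 - m - 12) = (m - 1)*(m + 3)*(m - 4)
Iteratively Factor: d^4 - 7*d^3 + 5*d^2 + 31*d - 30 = (d - 1)*(d^3 - 6*d^2 - d + 30) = (d - 1)*(d + 2)*(d^2 - 8*d + 15) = (d - 5)*(d - 1)*(d + 2)*(d - 3)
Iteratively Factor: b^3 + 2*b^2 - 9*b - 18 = (b + 2)*(b^2 - 9) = (b + 2)*(b + 3)*(b - 3)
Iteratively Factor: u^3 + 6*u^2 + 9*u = (u + 3)*(u^2 + 3*u) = (u + 3)^2*(u)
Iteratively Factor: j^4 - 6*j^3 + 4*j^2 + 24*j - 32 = (j - 2)*(j^3 - 4*j^2 - 4*j + 16) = (j - 2)^2*(j^2 - 2*j - 8) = (j - 2)^2*(j + 2)*(j - 4)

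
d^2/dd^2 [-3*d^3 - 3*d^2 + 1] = -18*d - 6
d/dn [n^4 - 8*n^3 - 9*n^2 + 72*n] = 4*n^3 - 24*n^2 - 18*n + 72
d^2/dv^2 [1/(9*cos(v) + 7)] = 9*(9*sin(v)^2 + 7*cos(v) + 9)/(9*cos(v) + 7)^3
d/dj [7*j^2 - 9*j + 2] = 14*j - 9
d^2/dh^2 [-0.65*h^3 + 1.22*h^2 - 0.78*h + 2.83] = 2.44 - 3.9*h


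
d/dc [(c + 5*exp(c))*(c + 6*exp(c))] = 11*c*exp(c) + 2*c + 60*exp(2*c) + 11*exp(c)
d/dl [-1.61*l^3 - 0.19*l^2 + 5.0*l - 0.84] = -4.83*l^2 - 0.38*l + 5.0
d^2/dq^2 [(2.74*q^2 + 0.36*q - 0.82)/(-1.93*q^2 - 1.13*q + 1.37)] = (9.26940399999999*q^3 - 25.142496*q^2 + 5.018772*q - 4.969604)/(7.189057*q^6 + 12.627411*q^5 - 7.916088*q^4 - 16.484101*q^3 + 5.619192*q^2 + 6.362691*q - 2.571353)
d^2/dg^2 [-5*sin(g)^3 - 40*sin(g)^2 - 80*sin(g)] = 45*sin(g)^3 + 160*sin(g)^2 + 50*sin(g) - 80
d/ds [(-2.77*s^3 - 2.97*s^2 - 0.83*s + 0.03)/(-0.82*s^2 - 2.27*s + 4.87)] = (2.2714*s^4 + 12.5758*s^3 - 34.4084*s^2 - 28.8786*s - 3.974)/(0.6724*s^4 + 3.7228*s^3 - 2.8339*s^2 - 22.1098*s + 23.7169)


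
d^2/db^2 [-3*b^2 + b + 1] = -6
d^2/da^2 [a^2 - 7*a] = 2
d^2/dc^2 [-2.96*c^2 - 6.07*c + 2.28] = -5.92000000000000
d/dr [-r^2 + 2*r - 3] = 2 - 2*r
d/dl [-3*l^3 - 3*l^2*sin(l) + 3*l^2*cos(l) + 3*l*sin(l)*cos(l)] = -3*sqrt(2)*l^2*sin(l + pi/4) - 9*l^2 + 3*l*cos(2*l) + 6*sqrt(2)*l*cos(l + pi/4) + 3*sin(2*l)/2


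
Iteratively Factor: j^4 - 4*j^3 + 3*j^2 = (j)*(j^3 - 4*j^2 + 3*j) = j^2*(j^2 - 4*j + 3) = j^2*(j - 1)*(j - 3)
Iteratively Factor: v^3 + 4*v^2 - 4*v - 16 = (v + 2)*(v^2 + 2*v - 8) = (v + 2)*(v + 4)*(v - 2)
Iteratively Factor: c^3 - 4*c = (c)*(c^2 - 4) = c*(c + 2)*(c - 2)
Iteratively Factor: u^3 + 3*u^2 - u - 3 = (u - 1)*(u^2 + 4*u + 3) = (u - 1)*(u + 1)*(u + 3)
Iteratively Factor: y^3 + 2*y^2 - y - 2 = (y - 1)*(y^2 + 3*y + 2) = (y - 1)*(y + 2)*(y + 1)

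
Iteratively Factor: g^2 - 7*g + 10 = (g - 5)*(g - 2)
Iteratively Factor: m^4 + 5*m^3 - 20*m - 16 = (m + 1)*(m^3 + 4*m^2 - 4*m - 16) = (m - 2)*(m + 1)*(m^2 + 6*m + 8) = (m - 2)*(m + 1)*(m + 4)*(m + 2)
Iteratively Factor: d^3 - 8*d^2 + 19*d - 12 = (d - 3)*(d^2 - 5*d + 4) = (d - 3)*(d - 1)*(d - 4)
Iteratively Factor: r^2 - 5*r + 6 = (r - 2)*(r - 3)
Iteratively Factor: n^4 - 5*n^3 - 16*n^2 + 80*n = (n + 4)*(n^3 - 9*n^2 + 20*n) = (n - 4)*(n + 4)*(n^2 - 5*n) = n*(n - 4)*(n + 4)*(n - 5)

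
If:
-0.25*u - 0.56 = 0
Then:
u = -2.24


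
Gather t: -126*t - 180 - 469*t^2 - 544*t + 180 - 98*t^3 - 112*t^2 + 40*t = -98*t^3 - 581*t^2 - 630*t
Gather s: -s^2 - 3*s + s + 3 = -s^2 - 2*s + 3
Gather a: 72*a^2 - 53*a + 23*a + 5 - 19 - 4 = 72*a^2 - 30*a - 18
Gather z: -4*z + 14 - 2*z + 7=21 - 6*z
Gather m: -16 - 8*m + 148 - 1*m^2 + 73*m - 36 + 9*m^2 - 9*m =8*m^2 + 56*m + 96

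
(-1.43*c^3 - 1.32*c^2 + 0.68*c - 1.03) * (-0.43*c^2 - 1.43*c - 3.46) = 0.6149*c^5 + 2.6125*c^4 + 6.543*c^3 + 4.0377*c^2 - 0.8799*c + 3.5638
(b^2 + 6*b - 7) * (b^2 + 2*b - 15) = b^4 + 8*b^3 - 10*b^2 - 104*b + 105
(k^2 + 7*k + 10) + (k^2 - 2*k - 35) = 2*k^2 + 5*k - 25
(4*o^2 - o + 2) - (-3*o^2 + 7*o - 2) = 7*o^2 - 8*o + 4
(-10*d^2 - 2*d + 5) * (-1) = 10*d^2 + 2*d - 5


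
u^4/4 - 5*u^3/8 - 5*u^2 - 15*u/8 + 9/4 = (u/4 + 1/4)*(u - 6)*(u - 1/2)*(u + 3)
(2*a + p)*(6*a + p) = 12*a^2 + 8*a*p + p^2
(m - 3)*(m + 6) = m^2 + 3*m - 18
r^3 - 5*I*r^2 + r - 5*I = (r - 5*I)*(r - I)*(r + I)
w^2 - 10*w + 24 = (w - 6)*(w - 4)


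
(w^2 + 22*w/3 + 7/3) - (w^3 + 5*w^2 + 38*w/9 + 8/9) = -w^3 - 4*w^2 + 28*w/9 + 13/9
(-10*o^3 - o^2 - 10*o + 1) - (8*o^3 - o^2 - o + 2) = -18*o^3 - 9*o - 1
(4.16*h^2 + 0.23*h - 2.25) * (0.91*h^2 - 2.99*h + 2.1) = 3.7856*h^4 - 12.2291*h^3 + 6.0008*h^2 + 7.2105*h - 4.725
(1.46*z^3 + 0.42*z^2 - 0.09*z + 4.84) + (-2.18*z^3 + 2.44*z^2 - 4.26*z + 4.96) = -0.72*z^3 + 2.86*z^2 - 4.35*z + 9.8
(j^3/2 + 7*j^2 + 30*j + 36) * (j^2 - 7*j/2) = j^5/2 + 21*j^4/4 + 11*j^3/2 - 69*j^2 - 126*j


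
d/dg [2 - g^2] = -2*g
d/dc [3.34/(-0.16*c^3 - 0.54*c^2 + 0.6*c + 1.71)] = (1.6032*c^2 + 3.6072*c - 2.004)/(0.16*c^3 + 0.54*c^2 - 0.6*c - 1.71)^2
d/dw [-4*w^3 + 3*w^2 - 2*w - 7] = -12*w^2 + 6*w - 2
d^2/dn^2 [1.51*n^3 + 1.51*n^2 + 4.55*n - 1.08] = 9.06*n + 3.02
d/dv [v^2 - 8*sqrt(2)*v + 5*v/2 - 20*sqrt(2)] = 2*v - 8*sqrt(2) + 5/2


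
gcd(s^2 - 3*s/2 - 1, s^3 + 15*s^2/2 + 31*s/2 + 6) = s + 1/2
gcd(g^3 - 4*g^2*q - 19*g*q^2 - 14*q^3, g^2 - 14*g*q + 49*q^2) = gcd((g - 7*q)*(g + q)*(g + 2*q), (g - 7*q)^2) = -g + 7*q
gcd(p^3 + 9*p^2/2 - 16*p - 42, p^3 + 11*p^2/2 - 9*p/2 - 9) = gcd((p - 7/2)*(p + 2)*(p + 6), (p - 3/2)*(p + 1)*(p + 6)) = p + 6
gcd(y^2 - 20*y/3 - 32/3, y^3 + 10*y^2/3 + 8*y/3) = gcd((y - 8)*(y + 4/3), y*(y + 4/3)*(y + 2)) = y + 4/3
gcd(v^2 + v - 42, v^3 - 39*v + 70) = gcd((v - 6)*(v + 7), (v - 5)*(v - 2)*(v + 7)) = v + 7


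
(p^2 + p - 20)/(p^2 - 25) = (p - 4)/(p - 5)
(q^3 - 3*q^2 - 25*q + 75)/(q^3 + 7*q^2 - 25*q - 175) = (q - 3)/(q + 7)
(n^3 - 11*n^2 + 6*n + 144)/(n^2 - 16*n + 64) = (n^2 - 3*n - 18)/(n - 8)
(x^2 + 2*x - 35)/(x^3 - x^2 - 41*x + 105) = 1/(x - 3)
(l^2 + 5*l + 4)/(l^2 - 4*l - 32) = (l + 1)/(l - 8)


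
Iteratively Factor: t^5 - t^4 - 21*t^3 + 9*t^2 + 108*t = (t + 3)*(t^4 - 4*t^3 - 9*t^2 + 36*t) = t*(t + 3)*(t^3 - 4*t^2 - 9*t + 36) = t*(t - 4)*(t + 3)*(t^2 - 9) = t*(t - 4)*(t + 3)^2*(t - 3)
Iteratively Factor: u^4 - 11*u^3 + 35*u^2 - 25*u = (u)*(u^3 - 11*u^2 + 35*u - 25) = u*(u - 5)*(u^2 - 6*u + 5) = u*(u - 5)*(u - 1)*(u - 5)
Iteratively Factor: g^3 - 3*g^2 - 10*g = (g + 2)*(g^2 - 5*g) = g*(g + 2)*(g - 5)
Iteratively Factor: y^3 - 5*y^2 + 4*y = (y - 4)*(y^2 - y) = y*(y - 4)*(y - 1)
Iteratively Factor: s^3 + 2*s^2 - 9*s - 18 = (s + 2)*(s^2 - 9) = (s - 3)*(s + 2)*(s + 3)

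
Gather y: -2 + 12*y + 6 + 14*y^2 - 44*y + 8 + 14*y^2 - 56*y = 28*y^2 - 88*y + 12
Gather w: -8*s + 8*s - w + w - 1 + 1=0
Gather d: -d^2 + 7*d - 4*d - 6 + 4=-d^2 + 3*d - 2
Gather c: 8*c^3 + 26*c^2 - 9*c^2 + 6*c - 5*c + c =8*c^3 + 17*c^2 + 2*c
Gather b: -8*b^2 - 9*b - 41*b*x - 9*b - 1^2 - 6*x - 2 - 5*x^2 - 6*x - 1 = -8*b^2 + b*(-41*x - 18) - 5*x^2 - 12*x - 4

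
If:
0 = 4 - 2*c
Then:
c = 2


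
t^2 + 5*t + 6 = (t + 2)*(t + 3)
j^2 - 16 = (j - 4)*(j + 4)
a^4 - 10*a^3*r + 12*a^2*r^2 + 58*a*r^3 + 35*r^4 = (a - 7*r)*(a - 5*r)*(a + r)^2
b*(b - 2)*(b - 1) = b^3 - 3*b^2 + 2*b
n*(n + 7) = n^2 + 7*n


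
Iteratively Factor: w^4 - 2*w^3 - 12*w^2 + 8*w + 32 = (w - 4)*(w^3 + 2*w^2 - 4*w - 8) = (w - 4)*(w - 2)*(w^2 + 4*w + 4) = (w - 4)*(w - 2)*(w + 2)*(w + 2)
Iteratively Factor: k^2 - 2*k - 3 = (k - 3)*(k + 1)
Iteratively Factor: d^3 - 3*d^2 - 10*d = (d + 2)*(d^2 - 5*d) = (d - 5)*(d + 2)*(d)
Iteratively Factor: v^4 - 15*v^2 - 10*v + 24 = (v + 3)*(v^3 - 3*v^2 - 6*v + 8) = (v - 4)*(v + 3)*(v^2 + v - 2) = (v - 4)*(v - 1)*(v + 3)*(v + 2)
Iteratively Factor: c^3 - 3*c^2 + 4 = (c - 2)*(c^2 - c - 2) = (c - 2)^2*(c + 1)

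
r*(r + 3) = r^2 + 3*r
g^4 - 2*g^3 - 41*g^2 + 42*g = g*(g - 7)*(g - 1)*(g + 6)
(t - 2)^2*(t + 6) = t^3 + 2*t^2 - 20*t + 24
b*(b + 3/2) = b^2 + 3*b/2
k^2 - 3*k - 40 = (k - 8)*(k + 5)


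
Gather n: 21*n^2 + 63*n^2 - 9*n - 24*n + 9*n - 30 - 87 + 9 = 84*n^2 - 24*n - 108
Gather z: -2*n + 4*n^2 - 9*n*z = 4*n^2 - 9*n*z - 2*n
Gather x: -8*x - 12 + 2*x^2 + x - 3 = 2*x^2 - 7*x - 15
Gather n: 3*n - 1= 3*n - 1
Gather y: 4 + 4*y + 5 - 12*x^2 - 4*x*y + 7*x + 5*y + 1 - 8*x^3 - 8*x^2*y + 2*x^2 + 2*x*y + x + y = -8*x^3 - 10*x^2 + 8*x + y*(-8*x^2 - 2*x + 10) + 10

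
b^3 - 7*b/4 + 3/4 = (b - 1)*(b - 1/2)*(b + 3/2)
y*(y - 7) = y^2 - 7*y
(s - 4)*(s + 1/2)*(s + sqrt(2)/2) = s^3 - 7*s^2/2 + sqrt(2)*s^2/2 - 7*sqrt(2)*s/4 - 2*s - sqrt(2)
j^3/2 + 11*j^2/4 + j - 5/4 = (j/2 + 1/2)*(j - 1/2)*(j + 5)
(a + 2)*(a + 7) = a^2 + 9*a + 14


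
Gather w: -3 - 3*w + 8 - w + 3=8 - 4*w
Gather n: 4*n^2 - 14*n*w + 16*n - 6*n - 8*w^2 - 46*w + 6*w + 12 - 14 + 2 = 4*n^2 + n*(10 - 14*w) - 8*w^2 - 40*w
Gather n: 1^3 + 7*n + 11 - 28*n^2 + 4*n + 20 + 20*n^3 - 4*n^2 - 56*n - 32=20*n^3 - 32*n^2 - 45*n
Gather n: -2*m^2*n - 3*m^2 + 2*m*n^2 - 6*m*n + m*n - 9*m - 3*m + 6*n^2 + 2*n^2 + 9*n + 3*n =-3*m^2 - 12*m + n^2*(2*m + 8) + n*(-2*m^2 - 5*m + 12)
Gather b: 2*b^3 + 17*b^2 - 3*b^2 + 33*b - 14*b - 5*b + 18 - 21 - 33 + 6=2*b^3 + 14*b^2 + 14*b - 30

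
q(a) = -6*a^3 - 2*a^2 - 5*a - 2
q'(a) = -18*a^2 - 4*a - 5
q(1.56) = -37.45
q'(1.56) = -55.04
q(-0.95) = 6.09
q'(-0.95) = -17.44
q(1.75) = -49.03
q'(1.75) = -67.12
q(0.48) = -5.52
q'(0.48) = -11.07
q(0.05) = -2.26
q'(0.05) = -5.24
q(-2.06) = 52.26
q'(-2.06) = -73.14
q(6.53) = -1790.60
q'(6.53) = -798.66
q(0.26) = -3.54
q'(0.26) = -7.26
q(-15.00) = 19873.00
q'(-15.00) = -3995.00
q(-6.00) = 1252.00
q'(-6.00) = -629.00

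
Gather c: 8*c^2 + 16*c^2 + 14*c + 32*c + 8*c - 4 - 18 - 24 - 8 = 24*c^2 + 54*c - 54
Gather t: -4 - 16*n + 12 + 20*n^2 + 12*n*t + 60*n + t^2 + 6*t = 20*n^2 + 44*n + t^2 + t*(12*n + 6) + 8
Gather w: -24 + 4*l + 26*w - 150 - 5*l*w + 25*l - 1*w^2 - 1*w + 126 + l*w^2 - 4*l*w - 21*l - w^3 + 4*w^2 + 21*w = 8*l - w^3 + w^2*(l + 3) + w*(46 - 9*l) - 48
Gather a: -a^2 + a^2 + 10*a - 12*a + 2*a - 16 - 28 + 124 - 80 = 0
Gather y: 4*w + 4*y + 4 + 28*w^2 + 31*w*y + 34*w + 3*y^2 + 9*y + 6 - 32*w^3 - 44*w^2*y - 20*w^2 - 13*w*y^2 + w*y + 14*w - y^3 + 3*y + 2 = -32*w^3 + 8*w^2 + 52*w - y^3 + y^2*(3 - 13*w) + y*(-44*w^2 + 32*w + 16) + 12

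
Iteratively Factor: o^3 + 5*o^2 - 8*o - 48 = (o - 3)*(o^2 + 8*o + 16) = (o - 3)*(o + 4)*(o + 4)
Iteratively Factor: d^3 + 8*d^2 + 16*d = (d)*(d^2 + 8*d + 16) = d*(d + 4)*(d + 4)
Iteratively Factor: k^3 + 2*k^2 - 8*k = (k - 2)*(k^2 + 4*k) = k*(k - 2)*(k + 4)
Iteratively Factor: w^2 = (w)*(w)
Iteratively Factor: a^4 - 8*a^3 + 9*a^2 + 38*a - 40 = (a - 1)*(a^3 - 7*a^2 + 2*a + 40) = (a - 5)*(a - 1)*(a^2 - 2*a - 8) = (a - 5)*(a - 1)*(a + 2)*(a - 4)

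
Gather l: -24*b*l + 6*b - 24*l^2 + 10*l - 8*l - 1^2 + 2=6*b - 24*l^2 + l*(2 - 24*b) + 1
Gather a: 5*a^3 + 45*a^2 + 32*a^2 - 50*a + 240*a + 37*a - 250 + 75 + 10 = 5*a^3 + 77*a^2 + 227*a - 165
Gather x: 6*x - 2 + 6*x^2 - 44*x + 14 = 6*x^2 - 38*x + 12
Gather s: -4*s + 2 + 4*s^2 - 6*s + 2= 4*s^2 - 10*s + 4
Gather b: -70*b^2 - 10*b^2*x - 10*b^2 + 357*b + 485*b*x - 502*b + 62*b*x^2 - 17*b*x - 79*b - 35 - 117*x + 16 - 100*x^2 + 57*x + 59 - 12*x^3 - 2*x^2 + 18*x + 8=b^2*(-10*x - 80) + b*(62*x^2 + 468*x - 224) - 12*x^3 - 102*x^2 - 42*x + 48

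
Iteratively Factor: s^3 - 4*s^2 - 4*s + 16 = (s - 2)*(s^2 - 2*s - 8) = (s - 2)*(s + 2)*(s - 4)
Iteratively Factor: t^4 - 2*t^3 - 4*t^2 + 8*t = (t - 2)*(t^3 - 4*t) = t*(t - 2)*(t^2 - 4) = t*(t - 2)^2*(t + 2)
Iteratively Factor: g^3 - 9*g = (g + 3)*(g^2 - 3*g) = g*(g + 3)*(g - 3)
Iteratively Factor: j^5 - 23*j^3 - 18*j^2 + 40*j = (j - 5)*(j^4 + 5*j^3 + 2*j^2 - 8*j) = (j - 5)*(j + 4)*(j^3 + j^2 - 2*j) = (j - 5)*(j - 1)*(j + 4)*(j^2 + 2*j) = (j - 5)*(j - 1)*(j + 2)*(j + 4)*(j)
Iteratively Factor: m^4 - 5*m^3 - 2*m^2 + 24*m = (m - 3)*(m^3 - 2*m^2 - 8*m) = (m - 3)*(m + 2)*(m^2 - 4*m) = m*(m - 3)*(m + 2)*(m - 4)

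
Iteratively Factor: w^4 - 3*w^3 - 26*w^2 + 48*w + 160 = (w + 4)*(w^3 - 7*w^2 + 2*w + 40) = (w + 2)*(w + 4)*(w^2 - 9*w + 20) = (w - 5)*(w + 2)*(w + 4)*(w - 4)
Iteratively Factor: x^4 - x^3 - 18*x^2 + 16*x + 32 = (x + 4)*(x^3 - 5*x^2 + 2*x + 8) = (x - 2)*(x + 4)*(x^2 - 3*x - 4) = (x - 2)*(x + 1)*(x + 4)*(x - 4)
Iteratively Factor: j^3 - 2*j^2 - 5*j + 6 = (j - 1)*(j^2 - j - 6) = (j - 1)*(j + 2)*(j - 3)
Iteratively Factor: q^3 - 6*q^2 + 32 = (q + 2)*(q^2 - 8*q + 16) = (q - 4)*(q + 2)*(q - 4)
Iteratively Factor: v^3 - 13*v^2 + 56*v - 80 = (v - 4)*(v^2 - 9*v + 20) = (v - 4)^2*(v - 5)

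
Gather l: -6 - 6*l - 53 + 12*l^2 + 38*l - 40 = 12*l^2 + 32*l - 99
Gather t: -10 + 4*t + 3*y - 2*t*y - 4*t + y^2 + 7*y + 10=-2*t*y + y^2 + 10*y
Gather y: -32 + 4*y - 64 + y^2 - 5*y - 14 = y^2 - y - 110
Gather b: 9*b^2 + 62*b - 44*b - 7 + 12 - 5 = 9*b^2 + 18*b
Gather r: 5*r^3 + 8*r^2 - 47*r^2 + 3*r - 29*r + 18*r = 5*r^3 - 39*r^2 - 8*r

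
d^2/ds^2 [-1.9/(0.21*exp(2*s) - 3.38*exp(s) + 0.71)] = (-1.9*(0.42*exp(s) - 3.38)*(0.84*exp(s) - 6.76)*exp(s) + (1.596*exp(s) - 6.422)*(0.21*exp(2*s) - 3.38*exp(s) + 0.71))*exp(s)/(0.21*exp(2*s) - 3.38*exp(s) + 0.71)^3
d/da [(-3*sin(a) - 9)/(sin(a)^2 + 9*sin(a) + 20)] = 3*(sin(a)^2 + 6*sin(a) + 7)*cos(a)/(sin(a)^2 + 9*sin(a) + 20)^2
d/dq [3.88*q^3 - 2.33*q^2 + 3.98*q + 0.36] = 11.64*q^2 - 4.66*q + 3.98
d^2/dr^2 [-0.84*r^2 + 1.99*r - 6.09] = -1.68000000000000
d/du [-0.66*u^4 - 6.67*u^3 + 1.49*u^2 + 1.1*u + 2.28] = -2.64*u^3 - 20.01*u^2 + 2.98*u + 1.1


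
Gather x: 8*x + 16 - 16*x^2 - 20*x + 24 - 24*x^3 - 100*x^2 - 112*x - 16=-24*x^3 - 116*x^2 - 124*x + 24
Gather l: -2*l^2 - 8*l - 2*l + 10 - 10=-2*l^2 - 10*l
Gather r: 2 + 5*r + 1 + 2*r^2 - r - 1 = 2*r^2 + 4*r + 2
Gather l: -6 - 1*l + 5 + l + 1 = 0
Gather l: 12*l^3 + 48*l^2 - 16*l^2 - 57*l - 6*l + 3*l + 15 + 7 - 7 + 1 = 12*l^3 + 32*l^2 - 60*l + 16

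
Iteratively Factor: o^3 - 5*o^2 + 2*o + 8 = (o + 1)*(o^2 - 6*o + 8) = (o - 4)*(o + 1)*(o - 2)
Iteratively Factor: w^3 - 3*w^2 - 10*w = (w)*(w^2 - 3*w - 10) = w*(w + 2)*(w - 5)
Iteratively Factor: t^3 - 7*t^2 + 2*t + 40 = (t - 5)*(t^2 - 2*t - 8) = (t - 5)*(t - 4)*(t + 2)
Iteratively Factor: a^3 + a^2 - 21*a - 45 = (a + 3)*(a^2 - 2*a - 15) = (a + 3)^2*(a - 5)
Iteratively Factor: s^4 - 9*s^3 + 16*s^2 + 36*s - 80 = (s + 2)*(s^3 - 11*s^2 + 38*s - 40) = (s - 4)*(s + 2)*(s^2 - 7*s + 10) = (s - 5)*(s - 4)*(s + 2)*(s - 2)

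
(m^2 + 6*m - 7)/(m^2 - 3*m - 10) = (-m^2 - 6*m + 7)/(-m^2 + 3*m + 10)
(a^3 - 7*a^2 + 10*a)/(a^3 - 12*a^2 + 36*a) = (a^2 - 7*a + 10)/(a^2 - 12*a + 36)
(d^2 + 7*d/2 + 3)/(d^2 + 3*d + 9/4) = 2*(d + 2)/(2*d + 3)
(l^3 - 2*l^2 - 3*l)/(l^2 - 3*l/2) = 2*(l^2 - 2*l - 3)/(2*l - 3)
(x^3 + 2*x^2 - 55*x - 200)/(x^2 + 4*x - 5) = (x^2 - 3*x - 40)/(x - 1)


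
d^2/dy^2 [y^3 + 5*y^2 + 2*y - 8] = 6*y + 10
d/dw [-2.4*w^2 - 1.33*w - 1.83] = -4.8*w - 1.33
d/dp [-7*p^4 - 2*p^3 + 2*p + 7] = -28*p^3 - 6*p^2 + 2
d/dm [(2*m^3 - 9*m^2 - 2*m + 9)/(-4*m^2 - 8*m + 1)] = 2*(-4*m^4 - 16*m^3 + 35*m^2 + 27*m + 35)/(16*m^4 + 64*m^3 + 56*m^2 - 16*m + 1)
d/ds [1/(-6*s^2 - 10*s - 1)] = 2*(6*s + 5)/(6*s^2 + 10*s + 1)^2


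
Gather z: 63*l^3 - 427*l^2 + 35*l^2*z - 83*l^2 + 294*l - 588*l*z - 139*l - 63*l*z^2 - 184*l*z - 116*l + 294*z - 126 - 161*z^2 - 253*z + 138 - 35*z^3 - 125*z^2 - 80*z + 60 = 63*l^3 - 510*l^2 + 39*l - 35*z^3 + z^2*(-63*l - 286) + z*(35*l^2 - 772*l - 39) + 72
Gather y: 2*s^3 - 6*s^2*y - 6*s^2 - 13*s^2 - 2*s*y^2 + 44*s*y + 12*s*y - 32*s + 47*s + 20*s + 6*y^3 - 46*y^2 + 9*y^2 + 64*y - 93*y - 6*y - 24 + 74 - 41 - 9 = 2*s^3 - 19*s^2 + 35*s + 6*y^3 + y^2*(-2*s - 37) + y*(-6*s^2 + 56*s - 35)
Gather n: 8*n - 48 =8*n - 48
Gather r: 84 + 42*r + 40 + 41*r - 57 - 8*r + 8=75*r + 75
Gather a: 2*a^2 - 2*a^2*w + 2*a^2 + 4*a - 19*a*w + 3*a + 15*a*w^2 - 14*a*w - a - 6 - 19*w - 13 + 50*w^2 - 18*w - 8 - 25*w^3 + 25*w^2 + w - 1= a^2*(4 - 2*w) + a*(15*w^2 - 33*w + 6) - 25*w^3 + 75*w^2 - 36*w - 28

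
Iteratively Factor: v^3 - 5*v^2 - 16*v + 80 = (v - 5)*(v^2 - 16) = (v - 5)*(v + 4)*(v - 4)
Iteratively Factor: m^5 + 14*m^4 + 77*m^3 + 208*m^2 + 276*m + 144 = (m + 3)*(m^4 + 11*m^3 + 44*m^2 + 76*m + 48) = (m + 2)*(m + 3)*(m^3 + 9*m^2 + 26*m + 24) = (m + 2)*(m + 3)^2*(m^2 + 6*m + 8) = (m + 2)*(m + 3)^2*(m + 4)*(m + 2)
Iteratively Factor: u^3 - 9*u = (u)*(u^2 - 9) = u*(u + 3)*(u - 3)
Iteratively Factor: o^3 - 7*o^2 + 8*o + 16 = (o - 4)*(o^2 - 3*o - 4) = (o - 4)^2*(o + 1)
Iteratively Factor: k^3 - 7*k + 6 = (k - 2)*(k^2 + 2*k - 3) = (k - 2)*(k + 3)*(k - 1)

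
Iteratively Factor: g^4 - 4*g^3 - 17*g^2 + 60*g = (g - 5)*(g^3 + g^2 - 12*g) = g*(g - 5)*(g^2 + g - 12) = g*(g - 5)*(g + 4)*(g - 3)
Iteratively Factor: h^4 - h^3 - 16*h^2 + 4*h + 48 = (h - 4)*(h^3 + 3*h^2 - 4*h - 12) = (h - 4)*(h + 2)*(h^2 + h - 6) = (h - 4)*(h - 2)*(h + 2)*(h + 3)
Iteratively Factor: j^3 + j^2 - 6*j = (j - 2)*(j^2 + 3*j) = j*(j - 2)*(j + 3)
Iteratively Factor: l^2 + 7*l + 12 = (l + 4)*(l + 3)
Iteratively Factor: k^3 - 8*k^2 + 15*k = (k)*(k^2 - 8*k + 15) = k*(k - 5)*(k - 3)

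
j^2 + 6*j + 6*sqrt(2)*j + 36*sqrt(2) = (j + 6)*(j + 6*sqrt(2))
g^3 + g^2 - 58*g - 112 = (g - 8)*(g + 2)*(g + 7)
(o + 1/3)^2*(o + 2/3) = o^3 + 4*o^2/3 + 5*o/9 + 2/27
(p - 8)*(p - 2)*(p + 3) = p^3 - 7*p^2 - 14*p + 48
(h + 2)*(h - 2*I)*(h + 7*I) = h^3 + 2*h^2 + 5*I*h^2 + 14*h + 10*I*h + 28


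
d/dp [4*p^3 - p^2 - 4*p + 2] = 12*p^2 - 2*p - 4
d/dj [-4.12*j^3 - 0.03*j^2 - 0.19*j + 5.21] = -12.36*j^2 - 0.06*j - 0.19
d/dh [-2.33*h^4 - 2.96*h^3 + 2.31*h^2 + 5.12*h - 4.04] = -9.32*h^3 - 8.88*h^2 + 4.62*h + 5.12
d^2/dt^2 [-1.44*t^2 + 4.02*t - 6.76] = -2.88000000000000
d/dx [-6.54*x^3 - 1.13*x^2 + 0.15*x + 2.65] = -19.62*x^2 - 2.26*x + 0.15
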